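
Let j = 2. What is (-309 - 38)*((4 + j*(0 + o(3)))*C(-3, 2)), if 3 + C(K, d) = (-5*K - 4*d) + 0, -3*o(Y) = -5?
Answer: -30536/3 ≈ -10179.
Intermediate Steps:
o(Y) = 5/3 (o(Y) = -1/3*(-5) = 5/3)
C(K, d) = -3 - 5*K - 4*d (C(K, d) = -3 + ((-5*K - 4*d) + 0) = -3 + (-5*K - 4*d) = -3 - 5*K - 4*d)
(-309 - 38)*((4 + j*(0 + o(3)))*C(-3, 2)) = (-309 - 38)*((4 + 2*(0 + 5/3))*(-3 - 5*(-3) - 4*2)) = -347*(4 + 2*(5/3))*(-3 + 15 - 8) = -347*(4 + 10/3)*4 = -7634*4/3 = -347*88/3 = -30536/3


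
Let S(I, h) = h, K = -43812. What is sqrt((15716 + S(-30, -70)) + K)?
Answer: I*sqrt(28166) ≈ 167.83*I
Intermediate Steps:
sqrt((15716 + S(-30, -70)) + K) = sqrt((15716 - 70) - 43812) = sqrt(15646 - 43812) = sqrt(-28166) = I*sqrt(28166)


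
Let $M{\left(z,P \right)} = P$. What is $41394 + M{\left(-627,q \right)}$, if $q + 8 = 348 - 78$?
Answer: $41656$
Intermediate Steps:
$q = 262$ ($q = -8 + \left(348 - 78\right) = -8 + 270 = 262$)
$41394 + M{\left(-627,q \right)} = 41394 + 262 = 41656$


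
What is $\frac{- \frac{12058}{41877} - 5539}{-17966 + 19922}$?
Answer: $- \frac{231968761}{81911412} \approx -2.8319$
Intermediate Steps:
$\frac{- \frac{12058}{41877} - 5539}{-17966 + 19922} = \frac{\left(-12058\right) \frac{1}{41877} - 5539}{1956} = \left(- \frac{12058}{41877} - 5539\right) \frac{1}{1956} = \left(- \frac{231968761}{41877}\right) \frac{1}{1956} = - \frac{231968761}{81911412}$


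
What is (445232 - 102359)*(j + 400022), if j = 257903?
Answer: 225584718525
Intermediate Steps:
(445232 - 102359)*(j + 400022) = (445232 - 102359)*(257903 + 400022) = 342873*657925 = 225584718525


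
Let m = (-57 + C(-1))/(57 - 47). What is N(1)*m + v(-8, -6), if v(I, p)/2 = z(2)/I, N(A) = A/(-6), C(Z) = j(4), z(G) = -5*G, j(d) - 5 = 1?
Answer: 67/20 ≈ 3.3500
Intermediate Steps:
j(d) = 6 (j(d) = 5 + 1 = 6)
C(Z) = 6
N(A) = -A/6 (N(A) = A*(-1/6) = -A/6)
v(I, p) = -20/I (v(I, p) = 2*((-5*2)/I) = 2*(-10/I) = -20/I)
m = -51/10 (m = (-57 + 6)/(57 - 47) = -51/10 ≈ -5.1000)
N(1)*m + v(-8, -6) = -1/6*1*(-51/10) - 20/(-8) = -1/6*(-51/10) - 20*(-1/8) = 17/20 + 5/2 = 67/20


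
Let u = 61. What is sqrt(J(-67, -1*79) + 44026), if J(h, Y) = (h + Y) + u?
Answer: sqrt(43941) ≈ 209.62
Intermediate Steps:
J(h, Y) = 61 + Y + h (J(h, Y) = (h + Y) + 61 = (Y + h) + 61 = 61 + Y + h)
sqrt(J(-67, -1*79) + 44026) = sqrt((61 - 1*79 - 67) + 44026) = sqrt((61 - 79 - 67) + 44026) = sqrt(-85 + 44026) = sqrt(43941)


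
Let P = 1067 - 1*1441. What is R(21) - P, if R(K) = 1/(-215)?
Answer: 80409/215 ≈ 374.00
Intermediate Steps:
P = -374 (P = 1067 - 1441 = -374)
R(K) = -1/215
R(21) - P = -1/215 - 1*(-374) = -1/215 + 374 = 80409/215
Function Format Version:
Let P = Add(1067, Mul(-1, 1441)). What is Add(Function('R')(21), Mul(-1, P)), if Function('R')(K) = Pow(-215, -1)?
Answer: Rational(80409, 215) ≈ 374.00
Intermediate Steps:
P = -374 (P = Add(1067, -1441) = -374)
Function('R')(K) = Rational(-1, 215)
Add(Function('R')(21), Mul(-1, P)) = Add(Rational(-1, 215), Mul(-1, -374)) = Add(Rational(-1, 215), 374) = Rational(80409, 215)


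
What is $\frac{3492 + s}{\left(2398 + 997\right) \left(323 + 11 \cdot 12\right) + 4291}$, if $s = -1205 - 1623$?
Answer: $\frac{83}{193627} \approx 0.00042866$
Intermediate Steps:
$s = -2828$
$\frac{3492 + s}{\left(2398 + 997\right) \left(323 + 11 \cdot 12\right) + 4291} = \frac{3492 - 2828}{\left(2398 + 997\right) \left(323 + 11 \cdot 12\right) + 4291} = \frac{664}{3395 \left(323 + 132\right) + 4291} = \frac{664}{3395 \cdot 455 + 4291} = \frac{664}{1544725 + 4291} = \frac{664}{1549016} = 664 \cdot \frac{1}{1549016} = \frac{83}{193627}$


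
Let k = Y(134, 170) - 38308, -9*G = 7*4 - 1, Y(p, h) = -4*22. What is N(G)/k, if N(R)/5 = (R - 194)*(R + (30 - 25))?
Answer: 985/19198 ≈ 0.051307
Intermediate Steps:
Y(p, h) = -88
G = -3 (G = -(7*4 - 1)/9 = -(28 - 1)/9 = -⅑*27 = -3)
k = -38396 (k = -88 - 38308 = -38396)
N(R) = 5*(-194 + R)*(5 + R) (N(R) = 5*((R - 194)*(R + (30 - 25))) = 5*((-194 + R)*(R + 5)) = 5*((-194 + R)*(5 + R)) = 5*(-194 + R)*(5 + R))
N(G)/k = (-4850 - 945*(-3) + 5*(-3)²)/(-38396) = (-4850 + 2835 + 5*9)*(-1/38396) = (-4850 + 2835 + 45)*(-1/38396) = -1970*(-1/38396) = 985/19198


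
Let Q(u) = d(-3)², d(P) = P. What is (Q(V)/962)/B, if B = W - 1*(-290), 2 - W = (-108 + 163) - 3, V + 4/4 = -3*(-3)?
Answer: 3/76960 ≈ 3.8981e-5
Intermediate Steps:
V = 8 (V = -1 - 3*(-3) = -1 + 9 = 8)
W = -50 (W = 2 - ((-108 + 163) - 3) = 2 - (55 - 3) = 2 - 1*52 = 2 - 52 = -50)
Q(u) = 9 (Q(u) = (-3)² = 9)
B = 240 (B = -50 - 1*(-290) = -50 + 290 = 240)
(Q(V)/962)/B = (9/962)/240 = (9*(1/962))*(1/240) = (9/962)*(1/240) = 3/76960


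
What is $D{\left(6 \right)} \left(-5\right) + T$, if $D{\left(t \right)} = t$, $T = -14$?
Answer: $-44$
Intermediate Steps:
$D{\left(6 \right)} \left(-5\right) + T = 6 \left(-5\right) - 14 = -30 - 14 = -44$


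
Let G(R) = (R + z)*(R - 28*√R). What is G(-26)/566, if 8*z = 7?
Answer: 2613/2264 + 1407*I*√26/1132 ≈ 1.1542 + 6.3377*I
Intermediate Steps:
z = 7/8 (z = (⅛)*7 = 7/8 ≈ 0.87500)
G(R) = (7/8 + R)*(R - 28*√R) (G(R) = (R + 7/8)*(R - 28*√R) = (7/8 + R)*(R - 28*√R))
G(-26)/566 = ((-26)² - (-728)*I*√26 - 49*I*√26/2 + (7/8)*(-26))/566 = (676 - (-728)*I*√26 - 49*I*√26/2 - 91/4)*(1/566) = (676 + 728*I*√26 - 49*I*√26/2 - 91/4)*(1/566) = (2613/4 + 1407*I*√26/2)*(1/566) = 2613/2264 + 1407*I*√26/1132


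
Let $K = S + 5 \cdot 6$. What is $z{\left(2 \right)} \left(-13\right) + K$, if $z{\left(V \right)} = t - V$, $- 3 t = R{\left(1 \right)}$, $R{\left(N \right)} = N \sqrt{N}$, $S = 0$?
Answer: $\frac{181}{3} \approx 60.333$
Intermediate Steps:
$R{\left(N \right)} = N^{\frac{3}{2}}$
$t = - \frac{1}{3}$ ($t = - \frac{1^{\frac{3}{2}}}{3} = \left(- \frac{1}{3}\right) 1 = - \frac{1}{3} \approx -0.33333$)
$z{\left(V \right)} = - \frac{1}{3} - V$
$K = 30$ ($K = 0 + 5 \cdot 6 = 0 + 30 = 30$)
$z{\left(2 \right)} \left(-13\right) + K = \left(- \frac{1}{3} - 2\right) \left(-13\right) + 30 = \left(- \frac{7}{3}\right) \left(-13\right) + 30 = \frac{91}{3} + 30 = \frac{181}{3}$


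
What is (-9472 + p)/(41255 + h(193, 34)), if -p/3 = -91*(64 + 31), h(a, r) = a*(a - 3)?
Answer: 16463/77925 ≈ 0.21127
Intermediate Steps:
h(a, r) = a*(-3 + a)
p = 25935 (p = -(-273)*(64 + 31) = -(-273)*95 = -3*(-8645) = 25935)
(-9472 + p)/(41255 + h(193, 34)) = (-9472 + 25935)/(41255 + 193*(-3 + 193)) = 16463/(41255 + 193*190) = 16463/(41255 + 36670) = 16463/77925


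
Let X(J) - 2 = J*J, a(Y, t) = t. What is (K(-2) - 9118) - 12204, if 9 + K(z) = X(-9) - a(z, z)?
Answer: -21246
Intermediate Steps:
X(J) = 2 + J² (X(J) = 2 + J*J = 2 + J²)
K(z) = 74 - z (K(z) = -9 + ((2 + (-9)²) - z) = -9 + ((2 + 81) - z) = -9 + (83 - z) = 74 - z)
(K(-2) - 9118) - 12204 = ((74 - 1*(-2)) - 9118) - 12204 = ((74 + 2) - 9118) - 12204 = (76 - 9118) - 12204 = -9042 - 12204 = -21246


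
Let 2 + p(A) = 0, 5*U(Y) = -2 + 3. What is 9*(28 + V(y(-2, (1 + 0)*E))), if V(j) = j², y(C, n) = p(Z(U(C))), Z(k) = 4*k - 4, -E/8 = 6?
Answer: 288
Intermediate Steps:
E = -48 (E = -8*6 = -48)
U(Y) = ⅕ (U(Y) = (-2 + 3)/5 = (⅕)*1 = ⅕)
Z(k) = -4 + 4*k
p(A) = -2 (p(A) = -2 + 0 = -2)
y(C, n) = -2
9*(28 + V(y(-2, (1 + 0)*E))) = 9*(28 + (-2)²) = 9*(28 + 4) = 9*32 = 288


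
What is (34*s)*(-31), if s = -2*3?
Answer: 6324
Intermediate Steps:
s = -6
(34*s)*(-31) = (34*(-6))*(-31) = -204*(-31) = 6324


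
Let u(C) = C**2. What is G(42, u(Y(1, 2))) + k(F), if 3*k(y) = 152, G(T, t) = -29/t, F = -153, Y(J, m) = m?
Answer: 521/12 ≈ 43.417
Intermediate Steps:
k(y) = 152/3 (k(y) = (1/3)*152 = 152/3)
G(42, u(Y(1, 2))) + k(F) = -29/(2**2) + 152/3 = -29/4 + 152/3 = 521/12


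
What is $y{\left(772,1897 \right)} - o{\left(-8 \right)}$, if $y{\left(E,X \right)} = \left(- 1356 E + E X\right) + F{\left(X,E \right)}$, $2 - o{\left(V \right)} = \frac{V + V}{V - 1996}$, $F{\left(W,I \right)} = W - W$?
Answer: $\frac{209242654}{501} \approx 4.1765 \cdot 10^{5}$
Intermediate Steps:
$F{\left(W,I \right)} = 0$
$o{\left(V \right)} = 2 - \frac{2 V}{-1996 + V}$ ($o{\left(V \right)} = 2 - \frac{V + V}{V - 1996} = 2 - \frac{2 V}{-1996 + V}$)
$y{\left(E,X \right)} = - 1356 E + E X$ ($y{\left(E,X \right)} = \left(- 1356 E + E X\right) + 0 = - 1356 E + E X$)
$y{\left(772,1897 \right)} - o{\left(-8 \right)} = 772 \left(-1356 + 1897\right) - - \frac{3992}{-1996 - 8} = 772 \cdot 541 - - \frac{3992}{-2004} = 417652 - \left(-3992\right) \left(- \frac{1}{2004}\right) = 417652 - \frac{998}{501} = \frac{209242654}{501}$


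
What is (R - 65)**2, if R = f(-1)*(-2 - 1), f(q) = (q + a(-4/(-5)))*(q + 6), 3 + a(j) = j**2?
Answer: 5329/25 ≈ 213.16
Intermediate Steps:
a(j) = -3 + j**2
f(q) = (6 + q)*(-59/25 + q) (f(q) = (q + (-3 + (-4/(-5))**2))*(q + 6) = (q + (-3 + (-4*(-1/5))**2))*(6 + q) = (q + (-3 + (4/5)**2))*(6 + q) = (q + (-3 + 16/25))*(6 + q) = (q - 59/25)*(6 + q) = (-59/25 + q)*(6 + q) = (6 + q)*(-59/25 + q))
R = 252/5 (R = (-354/25 + (-1)**2 + (91/25)*(-1))*(-2 - 1) = (-354/25 + 1 - 91/25)*(-3) = -84/5*(-3) = 252/5 ≈ 50.400)
(R - 65)**2 = (252/5 - 65)**2 = (-73/5)**2 = 5329/25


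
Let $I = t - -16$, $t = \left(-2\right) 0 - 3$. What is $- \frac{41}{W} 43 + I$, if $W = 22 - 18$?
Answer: $- \frac{1711}{4} \approx -427.75$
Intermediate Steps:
$t = -3$ ($t = 0 - 3 = -3$)
$W = 4$ ($W = 22 - 18 = 4$)
$I = 13$ ($I = -3 - -16 = -3 + 16 = 13$)
$- \frac{41}{W} 43 + I = - \frac{41}{4} \cdot 43 + 13 = \left(-41\right) \frac{1}{4} \cdot 43 + 13 = \left(- \frac{41}{4}\right) 43 + 13 = - \frac{1763}{4} + 13 = - \frac{1711}{4}$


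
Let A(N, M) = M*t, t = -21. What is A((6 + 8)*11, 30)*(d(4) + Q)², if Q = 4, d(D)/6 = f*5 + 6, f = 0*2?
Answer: -1008000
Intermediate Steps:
f = 0
d(D) = 36 (d(D) = 6*(0*5 + 6) = 6*(0 + 6) = 6*6 = 36)
A(N, M) = -21*M (A(N, M) = M*(-21) = -21*M)
A((6 + 8)*11, 30)*(d(4) + Q)² = (-21*30)*(36 + 4)² = -630*40² = -630*1600 = -1008000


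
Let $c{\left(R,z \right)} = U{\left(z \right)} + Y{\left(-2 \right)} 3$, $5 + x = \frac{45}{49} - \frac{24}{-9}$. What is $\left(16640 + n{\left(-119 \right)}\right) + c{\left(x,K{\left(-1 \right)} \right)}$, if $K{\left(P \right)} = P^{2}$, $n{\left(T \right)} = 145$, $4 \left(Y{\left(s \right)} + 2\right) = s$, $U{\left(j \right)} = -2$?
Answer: $\frac{33551}{2} \approx 16776.0$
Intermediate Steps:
$Y{\left(s \right)} = -2 + \frac{s}{4}$
$x = - \frac{208}{147}$ ($x = -5 + \left(\frac{45}{49} - \frac{24}{-9}\right) = -5 + \left(45 \cdot \frac{1}{49} - - \frac{8}{3}\right) = -5 + \left(\frac{45}{49} + \frac{8}{3}\right) = -5 + \frac{527}{147} = - \frac{208}{147} \approx -1.415$)
$c{\left(R,z \right)} = - \frac{19}{2}$ ($c{\left(R,z \right)} = -2 + \left(-2 + \frac{1}{4} \left(-2\right)\right) 3 = -2 + \left(-2 - \frac{1}{2}\right) 3 = -2 - \frac{15}{2} = - \frac{19}{2}$)
$\left(16640 + n{\left(-119 \right)}\right) + c{\left(x,K{\left(-1 \right)} \right)} = \left(16640 + 145\right) - \frac{19}{2} = 16785 - \frac{19}{2} = \frac{33551}{2}$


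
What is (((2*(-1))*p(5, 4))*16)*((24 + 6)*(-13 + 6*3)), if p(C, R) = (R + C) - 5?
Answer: -19200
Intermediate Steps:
p(C, R) = -5 + C + R (p(C, R) = (C + R) - 5 = -5 + C + R)
(((2*(-1))*p(5, 4))*16)*((24 + 6)*(-13 + 6*3)) = (((2*(-1))*(-5 + 5 + 4))*16)*((24 + 6)*(-13 + 6*3)) = (-2*4*16)*(30*(-13 + 18)) = (-8*16)*(30*5) = -128*150 = -19200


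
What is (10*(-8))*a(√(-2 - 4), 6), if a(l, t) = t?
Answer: -480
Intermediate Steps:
(10*(-8))*a(√(-2 - 4), 6) = (10*(-8))*6 = -80*6 = -480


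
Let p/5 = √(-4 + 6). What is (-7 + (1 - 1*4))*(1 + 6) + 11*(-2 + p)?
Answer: -92 + 55*√2 ≈ -14.218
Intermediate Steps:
p = 5*√2 (p = 5*√(-4 + 6) = 5*√2 ≈ 7.0711)
(-7 + (1 - 1*4))*(1 + 6) + 11*(-2 + p) = (-7 + (1 - 1*4))*(1 + 6) + 11*(-2 + 5*√2) = (-7 + (1 - 4))*7 + (-22 + 55*√2) = (-7 - 3)*7 + (-22 + 55*√2) = -10*7 + (-22 + 55*√2) = -70 + (-22 + 55*√2) = -92 + 55*√2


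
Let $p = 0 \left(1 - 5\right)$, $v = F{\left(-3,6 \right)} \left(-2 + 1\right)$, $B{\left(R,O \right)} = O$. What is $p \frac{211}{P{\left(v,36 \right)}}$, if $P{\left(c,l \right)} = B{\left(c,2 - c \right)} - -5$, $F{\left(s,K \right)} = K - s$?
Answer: $0$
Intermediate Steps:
$v = -9$ ($v = \left(6 - -3\right) \left(-2 + 1\right) = \left(6 + 3\right) \left(-1\right) = 9 \left(-1\right) = -9$)
$P{\left(c,l \right)} = 7 - c$ ($P{\left(c,l \right)} = \left(2 - c\right) - -5 = \left(2 - c\right) + 5 = 7 - c$)
$p = 0$ ($p = 0 \left(-4\right) = 0$)
$p \frac{211}{P{\left(v,36 \right)}} = 0 \frac{211}{7 - -9} = 0 \frac{211}{7 + 9} = 0 \cdot \frac{211}{16} = 0$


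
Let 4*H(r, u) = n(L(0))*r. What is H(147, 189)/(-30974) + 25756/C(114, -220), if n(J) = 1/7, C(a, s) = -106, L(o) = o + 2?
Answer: -1595533801/6566488 ≈ -242.98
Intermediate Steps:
L(o) = 2 + o
n(J) = ⅐
H(r, u) = r/28 (H(r, u) = (r/7)/4 = r/28)
H(147, 189)/(-30974) + 25756/C(114, -220) = ((1/28)*147)/(-30974) + 25756/(-106) = (21/4)*(-1/30974) + 25756*(-1/106) = -21/123896 - 12878/53 = -1595533801/6566488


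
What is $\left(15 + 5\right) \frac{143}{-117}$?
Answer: $- \frac{220}{9} \approx -24.444$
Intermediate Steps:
$\left(15 + 5\right) \frac{143}{-117} = 20 \cdot 143 \left(- \frac{1}{117}\right) = 20 \left(- \frac{11}{9}\right) = - \frac{220}{9}$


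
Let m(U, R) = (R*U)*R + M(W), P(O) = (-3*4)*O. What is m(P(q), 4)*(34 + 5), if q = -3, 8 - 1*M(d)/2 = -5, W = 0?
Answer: 23478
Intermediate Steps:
M(d) = 26 (M(d) = 16 - 2*(-5) = 16 + 10 = 26)
P(O) = -12*O
m(U, R) = 26 + U*R**2 (m(U, R) = (R*U)*R + 26 = U*R**2 + 26 = 26 + U*R**2)
m(P(q), 4)*(34 + 5) = (26 - 12*(-3)*4**2)*(34 + 5) = (26 + 36*16)*39 = (26 + 576)*39 = 602*39 = 23478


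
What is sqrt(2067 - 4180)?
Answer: I*sqrt(2113) ≈ 45.967*I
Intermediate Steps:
sqrt(2067 - 4180) = sqrt(-2113) = I*sqrt(2113)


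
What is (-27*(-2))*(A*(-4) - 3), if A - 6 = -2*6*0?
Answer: -1458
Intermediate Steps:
A = 6 (A = 6 - 2*6*0 = 6 - 12*0 = 6 + 0 = 6)
(-27*(-2))*(A*(-4) - 3) = (-27*(-2))*(6*(-4) - 3) = 54*(-24 - 3) = 54*(-27) = -1458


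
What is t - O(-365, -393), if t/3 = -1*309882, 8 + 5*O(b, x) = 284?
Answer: -4648506/5 ≈ -9.2970e+5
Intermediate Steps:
O(b, x) = 276/5 (O(b, x) = -8/5 + (1/5)*284 = -8/5 + 284/5 = 276/5)
t = -929646 (t = 3*(-1*309882) = 3*(-309882) = -929646)
t - O(-365, -393) = -929646 - 1*276/5 = -929646 - 276/5 = -4648506/5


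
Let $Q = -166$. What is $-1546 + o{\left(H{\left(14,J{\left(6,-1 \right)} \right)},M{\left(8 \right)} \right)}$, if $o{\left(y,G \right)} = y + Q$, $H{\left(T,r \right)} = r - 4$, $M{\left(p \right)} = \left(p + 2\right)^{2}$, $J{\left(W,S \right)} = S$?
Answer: $-1717$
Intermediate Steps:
$M{\left(p \right)} = \left(2 + p\right)^{2}$
$H{\left(T,r \right)} = -4 + r$ ($H{\left(T,r \right)} = r - 4 = -4 + r$)
$o{\left(y,G \right)} = -166 + y$ ($o{\left(y,G \right)} = y - 166 = -166 + y$)
$-1546 + o{\left(H{\left(14,J{\left(6,-1 \right)} \right)},M{\left(8 \right)} \right)} = -1546 - 171 = -1717$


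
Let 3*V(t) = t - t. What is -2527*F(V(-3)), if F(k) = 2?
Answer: -5054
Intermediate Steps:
V(t) = 0 (V(t) = (t - t)/3 = (⅓)*0 = 0)
-2527*F(V(-3)) = -2527*2 = -5054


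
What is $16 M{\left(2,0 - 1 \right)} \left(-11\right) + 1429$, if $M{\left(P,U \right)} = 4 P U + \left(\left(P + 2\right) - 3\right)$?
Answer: $2661$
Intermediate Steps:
$M{\left(P,U \right)} = -1 + P + 4 P U$ ($M{\left(P,U \right)} = 4 P U + \left(\left(2 + P\right) - 3\right) = 4 P U + \left(-1 + P\right) = -1 + P + 4 P U$)
$16 M{\left(2,0 - 1 \right)} \left(-11\right) + 1429 = 16 \left(-1 + 2 + 4 \cdot 2 \left(0 - 1\right)\right) \left(-11\right) + 1429 = 16 \left(-1 + 2 + 4 \cdot 2 \left(-1\right)\right) \left(-11\right) + 1429 = 16 \left(-1 + 2 - 8\right) \left(-11\right) + 1429 = 16 \left(-7\right) \left(-11\right) + 1429 = \left(-112\right) \left(-11\right) + 1429 = 1232 + 1429 = 2661$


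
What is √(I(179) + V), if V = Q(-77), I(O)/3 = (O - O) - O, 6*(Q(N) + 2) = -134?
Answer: 2*I*√1263/3 ≈ 23.692*I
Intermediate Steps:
Q(N) = -73/3 (Q(N) = -2 + (⅙)*(-134) = -2 - 67/3 = -73/3)
I(O) = -3*O (I(O) = 3*((O - O) - O) = 3*(0 - O) = 3*(-O) = -3*O)
V = -73/3 ≈ -24.333
√(I(179) + V) = √(-3*179 - 73/3) = √(-537 - 73/3) = √(-1684/3) = 2*I*√1263/3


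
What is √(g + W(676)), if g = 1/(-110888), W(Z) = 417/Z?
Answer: √320463686410/720772 ≈ 0.78540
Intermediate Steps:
g = -1/110888 ≈ -9.0181e-6
√(g + W(676)) = √(-1/110888 + 417/676) = √(11559905/18740072) = √320463686410/720772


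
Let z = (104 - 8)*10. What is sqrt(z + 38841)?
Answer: sqrt(39801) ≈ 199.50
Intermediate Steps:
z = 960 (z = 96*10 = 960)
sqrt(z + 38841) = sqrt(960 + 38841) = sqrt(39801)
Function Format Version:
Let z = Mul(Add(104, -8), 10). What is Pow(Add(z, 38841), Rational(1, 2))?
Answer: Pow(39801, Rational(1, 2)) ≈ 199.50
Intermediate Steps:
z = 960 (z = Mul(96, 10) = 960)
Pow(Add(z, 38841), Rational(1, 2)) = Pow(Add(960, 38841), Rational(1, 2)) = Pow(39801, Rational(1, 2))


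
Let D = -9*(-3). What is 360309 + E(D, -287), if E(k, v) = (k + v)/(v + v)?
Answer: 103408813/287 ≈ 3.6031e+5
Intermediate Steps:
D = 27
E(k, v) = (k + v)/(2*v) (E(k, v) = (k + v)/((2*v)) = (k + v)*(1/(2*v)) = (k + v)/(2*v))
360309 + E(D, -287) = 360309 + (½)*(27 - 287)/(-287) = 360309 + (½)*(-1/287)*(-260) = 360309 + 130/287 = 103408813/287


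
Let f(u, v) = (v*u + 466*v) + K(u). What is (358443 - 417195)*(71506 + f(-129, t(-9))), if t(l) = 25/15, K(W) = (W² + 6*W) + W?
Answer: -5158758528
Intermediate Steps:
K(W) = W² + 7*W
t(l) = 5/3 (t(l) = 25*(1/15) = 5/3)
f(u, v) = 466*v + u*v + u*(7 + u) (f(u, v) = (v*u + 466*v) + u*(7 + u) = (u*v + 466*v) + u*(7 + u) = (466*v + u*v) + u*(7 + u) = 466*v + u*v + u*(7 + u))
(358443 - 417195)*(71506 + f(-129, t(-9))) = (358443 - 417195)*(71506 + (466*(5/3) - 129*5/3 - 129*(7 - 129))) = -58752*(71506 + (2330/3 - 215 - 129*(-122))) = -58752*(71506 + (2330/3 - 215 + 15738)) = -58752*(71506 + 48899/3) = -58752*263417/3 = -5158758528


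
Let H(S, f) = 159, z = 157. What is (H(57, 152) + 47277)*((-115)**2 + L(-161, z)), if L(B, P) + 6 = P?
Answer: 634503936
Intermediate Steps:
L(B, P) = -6 + P
(H(57, 152) + 47277)*((-115)**2 + L(-161, z)) = (159 + 47277)*((-115)**2 + (-6 + 157)) = 47436*(13225 + 151) = 47436*13376 = 634503936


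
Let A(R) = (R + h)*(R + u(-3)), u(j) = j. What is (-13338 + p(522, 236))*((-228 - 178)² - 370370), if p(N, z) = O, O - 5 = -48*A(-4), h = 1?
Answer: 2947563094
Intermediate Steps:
A(R) = (1 + R)*(-3 + R) (A(R) = (R + 1)*(R - 3) = (1 + R)*(-3 + R))
O = -1003 (O = 5 - 48*(-3 + (-4)² - 2*(-4)) = 5 - 48*(-3 + 16 + 8) = 5 - 48*21 = 5 - 1008 = -1003)
p(N, z) = -1003
(-13338 + p(522, 236))*((-228 - 178)² - 370370) = (-13338 - 1003)*((-228 - 178)² - 370370) = -14341*((-406)² - 370370) = -14341*(164836 - 370370) = -14341*(-205534) = 2947563094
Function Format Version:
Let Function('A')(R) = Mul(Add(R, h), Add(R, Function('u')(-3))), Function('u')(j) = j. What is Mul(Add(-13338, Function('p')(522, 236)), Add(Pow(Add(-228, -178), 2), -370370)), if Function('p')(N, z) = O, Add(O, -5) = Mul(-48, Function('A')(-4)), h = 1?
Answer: 2947563094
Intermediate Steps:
Function('A')(R) = Mul(Add(1, R), Add(-3, R)) (Function('A')(R) = Mul(Add(R, 1), Add(R, -3)) = Mul(Add(1, R), Add(-3, R)))
O = -1003 (O = Add(5, Mul(-48, Add(-3, Pow(-4, 2), Mul(-2, -4)))) = Add(5, Mul(-48, Add(-3, 16, 8))) = Add(5, Mul(-48, 21)) = Add(5, -1008) = -1003)
Function('p')(N, z) = -1003
Mul(Add(-13338, Function('p')(522, 236)), Add(Pow(Add(-228, -178), 2), -370370)) = Mul(Add(-13338, -1003), Add(Pow(Add(-228, -178), 2), -370370)) = Mul(-14341, Add(Pow(-406, 2), -370370)) = Mul(-14341, Add(164836, -370370)) = Mul(-14341, -205534) = 2947563094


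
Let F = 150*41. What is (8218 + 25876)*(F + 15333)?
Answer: 732441402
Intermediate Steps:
F = 6150
(8218 + 25876)*(F + 15333) = (8218 + 25876)*(6150 + 15333) = 34094*21483 = 732441402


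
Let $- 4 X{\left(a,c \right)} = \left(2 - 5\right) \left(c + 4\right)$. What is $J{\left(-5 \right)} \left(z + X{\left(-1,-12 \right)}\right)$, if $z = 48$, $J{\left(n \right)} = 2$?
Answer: $84$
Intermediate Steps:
$X{\left(a,c \right)} = 3 + \frac{3 c}{4}$ ($X{\left(a,c \right)} = - \frac{\left(2 - 5\right) \left(c + 4\right)}{4} = - \frac{\left(-3\right) \left(4 + c\right)}{4} = - \frac{-12 - 3 c}{4} = 3 + \frac{3 c}{4}$)
$J{\left(-5 \right)} \left(z + X{\left(-1,-12 \right)}\right) = 2 \left(48 + \left(3 + \frac{3}{4} \left(-12\right)\right)\right) = 2 \left(48 + \left(3 - 9\right)\right) = 2 \left(48 - 6\right) = 2 \cdot 42 = 84$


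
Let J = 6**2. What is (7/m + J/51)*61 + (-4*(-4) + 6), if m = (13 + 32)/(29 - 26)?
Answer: 23849/255 ≈ 93.526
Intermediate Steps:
m = 15 (m = 45/3 = 45*(1/3) = 15)
J = 36
(7/m + J/51)*61 + (-4*(-4) + 6) = (7/15 + 36/51)*61 + (-4*(-4) + 6) = (7*(1/15) + 36*(1/51))*61 + (16 + 6) = (7/15 + 12/17)*61 + 22 = (299/255)*61 + 22 = 18239/255 + 22 = 23849/255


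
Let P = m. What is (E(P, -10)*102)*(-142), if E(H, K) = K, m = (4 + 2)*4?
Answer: 144840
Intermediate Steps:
m = 24 (m = 6*4 = 24)
P = 24
(E(P, -10)*102)*(-142) = -10*102*(-142) = -1020*(-142) = 144840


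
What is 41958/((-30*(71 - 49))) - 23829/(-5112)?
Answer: -5521171/93720 ≈ -58.911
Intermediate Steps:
41958/((-30*(71 - 49))) - 23829/(-5112) = 41958/((-30*22)) - 23829*(-1/5112) = 41958/(-660) + 7943/1704 = 41958*(-1/660) + 7943/1704 = -6993/110 + 7943/1704 = -5521171/93720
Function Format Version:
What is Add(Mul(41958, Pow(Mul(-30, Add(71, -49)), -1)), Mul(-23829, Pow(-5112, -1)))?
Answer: Rational(-5521171, 93720) ≈ -58.911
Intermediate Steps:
Add(Mul(41958, Pow(Mul(-30, Add(71, -49)), -1)), Mul(-23829, Pow(-5112, -1))) = Add(Mul(41958, Pow(Mul(-30, 22), -1)), Mul(-23829, Rational(-1, 5112))) = Add(Mul(41958, Pow(-660, -1)), Rational(7943, 1704)) = Add(Mul(41958, Rational(-1, 660)), Rational(7943, 1704)) = Add(Rational(-6993, 110), Rational(7943, 1704)) = Rational(-5521171, 93720)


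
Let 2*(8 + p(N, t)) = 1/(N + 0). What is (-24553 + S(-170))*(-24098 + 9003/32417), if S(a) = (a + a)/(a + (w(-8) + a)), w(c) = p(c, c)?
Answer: 106810345263152271/180530273 ≈ 5.9165e+8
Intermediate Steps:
p(N, t) = -8 + 1/(2*N) (p(N, t) = -8 + 1/(2*(N + 0)) = -8 + 1/(2*N))
w(c) = -8 + 1/(2*c)
S(a) = 2*a/(-129/16 + 2*a) (S(a) = (a + a)/(a + ((-8 + (½)/(-8)) + a)) = (2*a)/(a + ((-8 + (½)*(-⅛)) + a)) = (2*a)/(a + ((-8 - 1/16) + a)) = (2*a)/(a + (-129/16 + a)) = (2*a)/(-129/16 + 2*a) = 2*a/(-129/16 + 2*a))
(-24553 + S(-170))*(-24098 + 9003/32417) = (-24553 + 32*(-170)/(-129 + 32*(-170)))*(-24098 + 9003/32417) = (-24553 + 32*(-170)/(-129 - 5440))*(-24098 + 9003*(1/32417)) = (-24553 + 32*(-170)/(-5569))*(-24098 + 9003/32417) = (-24553 + 32*(-170)*(-1/5569))*(-781175863/32417) = (-24553 + 5440/5569)*(-781175863/32417) = -136730217/5569*(-781175863/32417) = 106810345263152271/180530273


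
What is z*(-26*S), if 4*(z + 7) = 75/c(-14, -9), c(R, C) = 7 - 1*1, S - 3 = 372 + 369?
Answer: 74958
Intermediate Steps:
S = 744 (S = 3 + (372 + 369) = 3 + 741 = 744)
c(R, C) = 6 (c(R, C) = 7 - 1 = 6)
z = -31/8 (z = -7 + (75/6)/4 = -7 + (75*(1/6))/4 = -7 + (1/4)*(25/2) = -7 + 25/8 = -31/8 ≈ -3.8750)
z*(-26*S) = -(-403)*744/4 = -31/8*(-19344) = 74958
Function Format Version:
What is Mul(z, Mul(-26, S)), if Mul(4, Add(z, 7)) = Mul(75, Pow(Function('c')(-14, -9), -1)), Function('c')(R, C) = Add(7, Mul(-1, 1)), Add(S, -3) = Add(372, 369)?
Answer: 74958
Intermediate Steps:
S = 744 (S = Add(3, Add(372, 369)) = Add(3, 741) = 744)
Function('c')(R, C) = 6 (Function('c')(R, C) = Add(7, -1) = 6)
z = Rational(-31, 8) (z = Add(-7, Mul(Rational(1, 4), Mul(75, Pow(6, -1)))) = Add(-7, Mul(Rational(1, 4), Mul(75, Rational(1, 6)))) = Add(-7, Mul(Rational(1, 4), Rational(25, 2))) = Add(-7, Rational(25, 8)) = Rational(-31, 8) ≈ -3.8750)
Mul(z, Mul(-26, S)) = Mul(Rational(-31, 8), Mul(-26, 744)) = Mul(Rational(-31, 8), -19344) = 74958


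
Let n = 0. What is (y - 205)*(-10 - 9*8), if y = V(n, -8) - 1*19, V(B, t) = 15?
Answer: 17138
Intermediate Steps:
y = -4 (y = 15 - 1*19 = 15 - 19 = -4)
(y - 205)*(-10 - 9*8) = (-4 - 205)*(-10 - 9*8) = -209*(-10 - 72) = -209*(-82) = 17138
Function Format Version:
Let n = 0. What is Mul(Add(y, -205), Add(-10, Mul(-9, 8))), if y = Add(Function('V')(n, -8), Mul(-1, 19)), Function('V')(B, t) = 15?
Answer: 17138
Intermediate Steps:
y = -4 (y = Add(15, Mul(-1, 19)) = Add(15, -19) = -4)
Mul(Add(y, -205), Add(-10, Mul(-9, 8))) = Mul(Add(-4, -205), Add(-10, Mul(-9, 8))) = Mul(-209, Add(-10, -72)) = Mul(-209, -82) = 17138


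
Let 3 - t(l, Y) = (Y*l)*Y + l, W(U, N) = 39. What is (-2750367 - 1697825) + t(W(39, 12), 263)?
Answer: -7145819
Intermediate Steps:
t(l, Y) = 3 - l - l*Y² (t(l, Y) = 3 - ((Y*l)*Y + l) = 3 - (l*Y² + l) = 3 - (l + l*Y²) = 3 + (-l - l*Y²) = 3 - l - l*Y²)
(-2750367 - 1697825) + t(W(39, 12), 263) = (-2750367 - 1697825) + (3 - 1*39 - 1*39*263²) = -4448192 + (3 - 39 - 1*39*69169) = -4448192 + (3 - 39 - 2697591) = -4448192 - 2697627 = -7145819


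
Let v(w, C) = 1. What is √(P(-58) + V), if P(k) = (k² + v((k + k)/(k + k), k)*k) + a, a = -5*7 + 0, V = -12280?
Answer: 3*I*√1001 ≈ 94.916*I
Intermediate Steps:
a = -35 (a = -35 + 0 = -35)
P(k) = -35 + k + k² (P(k) = (k² + 1*k) - 35 = (k² + k) - 35 = (k + k²) - 35 = -35 + k + k²)
√(P(-58) + V) = √((-35 - 58 + (-58)²) - 12280) = √((-35 - 58 + 3364) - 12280) = √(3271 - 12280) = √(-9009) = 3*I*√1001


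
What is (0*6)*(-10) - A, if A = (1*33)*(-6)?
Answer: 198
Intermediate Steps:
A = -198 (A = 33*(-6) = -198)
(0*6)*(-10) - A = (0*6)*(-10) - 1*(-198) = 0*(-10) + 198 = 0 + 198 = 198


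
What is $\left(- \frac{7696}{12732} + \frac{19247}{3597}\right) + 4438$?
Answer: $\frac{16955372837}{3816417} \approx 4442.8$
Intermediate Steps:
$\left(- \frac{7696}{12732} + \frac{19247}{3597}\right) + 4438 = \left(\left(-7696\right) \frac{1}{12732} + 19247 \cdot \frac{1}{3597}\right) + 4438 = \left(- \frac{1924}{3183} + \frac{19247}{3597}\right) + 4438 = \frac{18114191}{3816417} + 4438 = \frac{16955372837}{3816417}$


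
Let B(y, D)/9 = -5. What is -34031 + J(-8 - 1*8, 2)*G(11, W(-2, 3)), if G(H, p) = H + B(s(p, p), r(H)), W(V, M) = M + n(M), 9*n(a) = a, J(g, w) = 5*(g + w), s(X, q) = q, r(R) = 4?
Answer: -31651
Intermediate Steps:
J(g, w) = 5*g + 5*w
B(y, D) = -45 (B(y, D) = 9*(-5) = -45)
n(a) = a/9
W(V, M) = 10*M/9 (W(V, M) = M + M/9 = 10*M/9)
G(H, p) = -45 + H (G(H, p) = H - 45 = -45 + H)
-34031 + J(-8 - 1*8, 2)*G(11, W(-2, 3)) = -34031 + (5*(-8 - 1*8) + 5*2)*(-45 + 11) = -34031 + (5*(-8 - 8) + 10)*(-34) = -34031 + (5*(-16) + 10)*(-34) = -34031 + (-80 + 10)*(-34) = -34031 - 70*(-34) = -34031 + 2380 = -31651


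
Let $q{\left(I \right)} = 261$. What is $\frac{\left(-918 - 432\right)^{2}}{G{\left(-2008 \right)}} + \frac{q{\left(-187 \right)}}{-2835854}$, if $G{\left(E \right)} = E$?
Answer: $- \frac{323021527443}{355899677} \approx -907.62$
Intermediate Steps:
$\frac{\left(-918 - 432\right)^{2}}{G{\left(-2008 \right)}} + \frac{q{\left(-187 \right)}}{-2835854} = \frac{\left(-918 - 432\right)^{2}}{-2008} + \frac{261}{-2835854} = \left(-1350\right)^{2} \left(- \frac{1}{2008}\right) + 261 \left(- \frac{1}{2835854}\right) = 1822500 \left(- \frac{1}{2008}\right) - \frac{261}{2835854} = - \frac{455625}{502} - \frac{261}{2835854} = - \frac{323021527443}{355899677}$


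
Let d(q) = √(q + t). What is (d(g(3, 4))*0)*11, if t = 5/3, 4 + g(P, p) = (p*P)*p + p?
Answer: 0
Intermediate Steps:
g(P, p) = -4 + p + P*p² (g(P, p) = -4 + ((p*P)*p + p) = -4 + ((P*p)*p + p) = -4 + (P*p² + p) = -4 + (p + P*p²) = -4 + p + P*p²)
t = 5/3 (t = 5*(⅓) = 5/3 ≈ 1.6667)
d(q) = √(5/3 + q) (d(q) = √(q + 5/3) = √(5/3 + q))
(d(g(3, 4))*0)*11 = ((√(15 + 9*(-4 + 4 + 3*4²))/3)*0)*11 = ((√(15 + 9*(-4 + 4 + 3*16))/3)*0)*11 = ((√(15 + 9*(-4 + 4 + 48))/3)*0)*11 = ((√(15 + 9*48)/3)*0)*11 = ((√(15 + 432)/3)*0)*11 = ((√447/3)*0)*11 = 0*11 = 0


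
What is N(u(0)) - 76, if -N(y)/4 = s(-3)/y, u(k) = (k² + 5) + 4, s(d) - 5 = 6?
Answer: -728/9 ≈ -80.889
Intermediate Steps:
s(d) = 11 (s(d) = 5 + 6 = 11)
u(k) = 9 + k² (u(k) = (5 + k²) + 4 = 9 + k²)
N(y) = -44/y
N(u(0)) - 76 = -44/(9 + 0²) - 76 = -44/(9 + 0) - 76 = -44/9 - 76 = -728/9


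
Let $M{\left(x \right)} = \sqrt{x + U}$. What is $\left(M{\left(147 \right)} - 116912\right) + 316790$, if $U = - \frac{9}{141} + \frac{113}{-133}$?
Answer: $199878 + \frac{11 \sqrt{47176297}}{6251} \approx 1.9989 \cdot 10^{5}$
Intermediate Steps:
$U = - \frac{5710}{6251}$ ($U = \left(-9\right) \frac{1}{141} + 113 \left(- \frac{1}{133}\right) = - \frac{3}{47} - \frac{113}{133} = - \frac{5710}{6251} \approx -0.91345$)
$M{\left(x \right)} = \sqrt{- \frac{5710}{6251} + x}$ ($M{\left(x \right)} = \sqrt{x - \frac{5710}{6251}} = \sqrt{- \frac{5710}{6251} + x}$)
$\left(M{\left(147 \right)} - 116912\right) + 316790 = \left(\frac{\sqrt{-35693210 + 39075001 \cdot 147}}{6251} - 116912\right) + 316790 = \left(\frac{\sqrt{-35693210 + 5744025147}}{6251} - 116912\right) + 316790 = \left(\frac{\sqrt{5708331937}}{6251} - 116912\right) + 316790 = \left(\frac{11 \sqrt{47176297}}{6251} - 116912\right) + 316790 = \left(-116912 + \frac{11 \sqrt{47176297}}{6251}\right) + 316790 = 199878 + \frac{11 \sqrt{47176297}}{6251}$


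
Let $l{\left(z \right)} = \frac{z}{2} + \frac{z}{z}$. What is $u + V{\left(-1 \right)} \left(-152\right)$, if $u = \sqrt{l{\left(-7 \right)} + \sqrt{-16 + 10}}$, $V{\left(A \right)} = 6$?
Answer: $-912 + \frac{\sqrt{-10 + 4 i \sqrt{6}}}{2} \approx -911.29 + 1.732 i$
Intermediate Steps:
$l{\left(z \right)} = 1 + \frac{z}{2}$ ($l{\left(z \right)} = z \frac{1}{2} + 1 = \frac{z}{2} + 1 = 1 + \frac{z}{2}$)
$u = \sqrt{- \frac{5}{2} + i \sqrt{6}}$ ($u = \sqrt{\left(1 + \frac{1}{2} \left(-7\right)\right) + \sqrt{-16 + 10}} = \sqrt{\left(1 - \frac{7}{2}\right) + \sqrt{-6}} = \sqrt{- \frac{5}{2} + i \sqrt{6}} \approx 0.70711 + 1.732 i$)
$u + V{\left(-1 \right)} \left(-152\right) = \frac{\sqrt{-10 + 4 i \sqrt{6}}}{2} + 6 \left(-152\right) = \frac{\sqrt{-10 + 4 i \sqrt{6}}}{2} - 912 = -912 + \frac{\sqrt{-10 + 4 i \sqrt{6}}}{2}$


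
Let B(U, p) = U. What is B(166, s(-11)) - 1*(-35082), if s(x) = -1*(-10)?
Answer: 35248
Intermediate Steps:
s(x) = 10
B(166, s(-11)) - 1*(-35082) = 166 - 1*(-35082) = 166 + 35082 = 35248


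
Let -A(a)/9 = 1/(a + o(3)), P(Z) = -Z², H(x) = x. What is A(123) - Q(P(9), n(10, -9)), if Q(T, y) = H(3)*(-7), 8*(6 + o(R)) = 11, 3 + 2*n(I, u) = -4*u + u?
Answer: 19815/947 ≈ 20.924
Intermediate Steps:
n(I, u) = -3/2 - 3*u/2 (n(I, u) = -3/2 + (-4*u + u)/2 = -3/2 + (-3*u)/2 = -3/2 - 3*u/2)
o(R) = -37/8 (o(R) = -6 + (⅛)*11 = -6 + 11/8 = -37/8)
A(a) = -9/(-37/8 + a) (A(a) = -9/(a - 37/8) = -9/(-37/8 + a))
Q(T, y) = -21 (Q(T, y) = 3*(-7) = -21)
A(123) - Q(P(9), n(10, -9)) = -72/(-37 + 8*123) - 1*(-21) = -72/(-37 + 984) + 21 = -72/947 + 21 = 19815/947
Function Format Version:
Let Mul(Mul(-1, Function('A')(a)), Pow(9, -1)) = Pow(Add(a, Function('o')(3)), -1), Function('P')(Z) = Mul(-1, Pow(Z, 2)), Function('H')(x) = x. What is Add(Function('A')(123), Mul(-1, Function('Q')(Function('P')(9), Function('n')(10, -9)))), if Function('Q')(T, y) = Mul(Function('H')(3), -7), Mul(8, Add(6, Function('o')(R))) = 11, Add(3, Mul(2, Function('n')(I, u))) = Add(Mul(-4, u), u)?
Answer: Rational(19815, 947) ≈ 20.924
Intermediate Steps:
Function('n')(I, u) = Add(Rational(-3, 2), Mul(Rational(-3, 2), u)) (Function('n')(I, u) = Add(Rational(-3, 2), Mul(Rational(1, 2), Add(Mul(-4, u), u))) = Add(Rational(-3, 2), Mul(Rational(1, 2), Mul(-3, u))) = Add(Rational(-3, 2), Mul(Rational(-3, 2), u)))
Function('o')(R) = Rational(-37, 8) (Function('o')(R) = Add(-6, Mul(Rational(1, 8), 11)) = Add(-6, Rational(11, 8)) = Rational(-37, 8))
Function('A')(a) = Mul(-9, Pow(Add(Rational(-37, 8), a), -1)) (Function('A')(a) = Mul(-9, Pow(Add(a, Rational(-37, 8)), -1)) = Mul(-9, Pow(Add(Rational(-37, 8), a), -1)))
Function('Q')(T, y) = -21 (Function('Q')(T, y) = Mul(3, -7) = -21)
Add(Function('A')(123), Mul(-1, Function('Q')(Function('P')(9), Function('n')(10, -9)))) = Add(Mul(-72, Pow(Add(-37, Mul(8, 123)), -1)), Mul(-1, -21)) = Add(Mul(-72, Pow(Add(-37, 984), -1)), 21) = Add(Mul(-72, Pow(947, -1)), 21) = Add(Mul(-72, Rational(1, 947)), 21) = Add(Rational(-72, 947), 21) = Rational(19815, 947)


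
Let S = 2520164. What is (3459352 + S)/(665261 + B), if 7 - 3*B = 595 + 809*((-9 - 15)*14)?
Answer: 1993172/251891 ≈ 7.9128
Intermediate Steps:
B = 90412 (B = 7/3 - (595 + 809*((-9 - 15)*14))/3 = 7/3 - (595 + 809*(-24*14))/3 = 7/3 - (595 + 809*(-336))/3 = 7/3 - (595 - 271824)/3 = 7/3 - ⅓*(-271229) = 7/3 + 271229/3 = 90412)
(3459352 + S)/(665261 + B) = (3459352 + 2520164)/(665261 + 90412) = 5979516/755673 = 5979516*(1/755673) = 1993172/251891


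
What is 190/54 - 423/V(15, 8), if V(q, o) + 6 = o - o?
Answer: 3997/54 ≈ 74.019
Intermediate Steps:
V(q, o) = -6 (V(q, o) = -6 + (o - o) = -6 + 0 = -6)
190/54 - 423/V(15, 8) = 190/54 - 423/(-6) = 190*(1/54) - 423*(-⅙) = 95/27 + 141/2 = 3997/54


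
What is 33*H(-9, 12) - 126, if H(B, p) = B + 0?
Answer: -423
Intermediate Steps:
H(B, p) = B
33*H(-9, 12) - 126 = 33*(-9) - 126 = -297 - 126 = -423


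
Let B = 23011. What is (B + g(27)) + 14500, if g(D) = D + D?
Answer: 37565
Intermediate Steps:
g(D) = 2*D
(B + g(27)) + 14500 = (23011 + 2*27) + 14500 = (23011 + 54) + 14500 = 23065 + 14500 = 37565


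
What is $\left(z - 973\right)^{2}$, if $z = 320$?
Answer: $426409$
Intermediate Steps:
$\left(z - 973\right)^{2} = \left(320 - 973\right)^{2} = \left(-653\right)^{2} = 426409$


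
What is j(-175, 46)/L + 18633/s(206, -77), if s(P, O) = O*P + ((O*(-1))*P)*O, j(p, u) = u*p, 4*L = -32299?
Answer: 13079057311/13320495188 ≈ 0.98187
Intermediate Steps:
L = -32299/4 (L = (¼)*(-32299) = -32299/4 ≈ -8074.8)
j(p, u) = p*u
s(P, O) = O*P - P*O² (s(P, O) = O*P + ((-O)*P)*O = O*P + (-O*P)*O = O*P - P*O²)
j(-175, 46)/L + 18633/s(206, -77) = (-175*46)/(-32299/4) + 18633/((-77*206*(1 - 1*(-77)))) = -8050*(-4/32299) + 18633/((-77*206*(1 + 77))) = 32200/32299 + 18633/((-77*206*78)) = 32200/32299 + 18633/(-1237236) = 32200/32299 + 18633*(-1/1237236) = 32200/32299 - 6211/412412 = 13079057311/13320495188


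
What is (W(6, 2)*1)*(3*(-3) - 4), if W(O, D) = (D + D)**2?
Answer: -208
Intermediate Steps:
W(O, D) = 4*D**2 (W(O, D) = (2*D)**2 = 4*D**2)
(W(6, 2)*1)*(3*(-3) - 4) = ((4*2**2)*1)*(3*(-3) - 4) = ((4*4)*1)*(-9 - 4) = (16*1)*(-13) = 16*(-13) = -208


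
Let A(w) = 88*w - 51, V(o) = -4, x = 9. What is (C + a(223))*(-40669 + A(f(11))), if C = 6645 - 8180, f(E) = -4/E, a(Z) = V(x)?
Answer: 62717328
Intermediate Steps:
a(Z) = -4
C = -1535
A(w) = -51 + 88*w
(C + a(223))*(-40669 + A(f(11))) = (-1535 - 4)*(-40669 + (-51 + 88*(-4/11))) = -1539*(-40669 + (-51 + 88*(-4*1/11))) = -1539*(-40669 + (-51 + 88*(-4/11))) = -1539*(-40669 + (-51 - 32)) = -1539*(-40669 - 83) = -1539*(-40752) = 62717328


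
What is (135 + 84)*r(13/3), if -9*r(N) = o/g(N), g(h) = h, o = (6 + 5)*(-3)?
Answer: 2409/13 ≈ 185.31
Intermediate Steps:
o = -33 (o = 11*(-3) = -33)
r(N) = 11/(3*N) (r(N) = -(-11)/(3*N) = 11/(3*N))
(135 + 84)*r(13/3) = (135 + 84)*(11/(3*((13/3)))) = 219*(11/(3*((13*(⅓))))) = 219*(11/(3*(13/3))) = 219*((11/3)*(3/13)) = 219*(11/13) = 2409/13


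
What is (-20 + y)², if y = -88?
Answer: 11664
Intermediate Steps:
(-20 + y)² = (-20 - 88)² = (-108)² = 11664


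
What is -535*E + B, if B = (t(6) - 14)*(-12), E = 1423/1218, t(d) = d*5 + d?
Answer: -1082857/1218 ≈ -889.04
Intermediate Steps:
t(d) = 6*d (t(d) = 5*d + d = 6*d)
E = 1423/1218 (E = 1423*(1/1218) = 1423/1218 ≈ 1.1683)
B = -264 (B = (6*6 - 14)*(-12) = (36 - 14)*(-12) = 22*(-12) = -264)
-535*E + B = -535*1423/1218 - 264 = -761305/1218 - 264 = -1082857/1218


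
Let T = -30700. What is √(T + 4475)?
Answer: 5*I*√1049 ≈ 161.94*I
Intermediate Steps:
√(T + 4475) = √(-30700 + 4475) = √(-26225) = 5*I*√1049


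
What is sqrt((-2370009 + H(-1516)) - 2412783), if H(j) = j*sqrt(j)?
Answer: 2*sqrt(-1195698 - 758*I*sqrt(379)) ≈ 13.495 - 2187.0*I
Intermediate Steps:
H(j) = j**(3/2)
sqrt((-2370009 + H(-1516)) - 2412783) = sqrt((-2370009 + (-1516)**(3/2)) - 2412783) = sqrt((-2370009 - 3032*I*sqrt(379)) - 2412783) = sqrt(-4782792 - 3032*I*sqrt(379))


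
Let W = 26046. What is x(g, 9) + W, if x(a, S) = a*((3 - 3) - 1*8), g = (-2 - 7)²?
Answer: 25398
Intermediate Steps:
g = 81 (g = (-9)² = 81)
x(a, S) = -8*a (x(a, S) = a*(0 - 8) = a*(-8) = -8*a)
x(g, 9) + W = -8*81 + 26046 = -648 + 26046 = 25398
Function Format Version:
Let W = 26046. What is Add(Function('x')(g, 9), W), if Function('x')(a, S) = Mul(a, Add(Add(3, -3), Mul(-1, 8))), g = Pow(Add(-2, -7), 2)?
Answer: 25398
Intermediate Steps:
g = 81 (g = Pow(-9, 2) = 81)
Function('x')(a, S) = Mul(-8, a) (Function('x')(a, S) = Mul(a, Add(0, -8)) = Mul(a, -8) = Mul(-8, a))
Add(Function('x')(g, 9), W) = Add(Mul(-8, 81), 26046) = Add(-648, 26046) = 25398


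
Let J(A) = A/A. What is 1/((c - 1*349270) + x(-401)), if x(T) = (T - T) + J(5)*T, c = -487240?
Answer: -1/836911 ≈ -1.1949e-6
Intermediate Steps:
J(A) = 1
x(T) = T (x(T) = (T - T) + 1*T = 0 + T = T)
1/((c - 1*349270) + x(-401)) = 1/((-487240 - 1*349270) - 401) = 1/((-487240 - 349270) - 401) = 1/(-836510 - 401) = 1/(-836911) = -1/836911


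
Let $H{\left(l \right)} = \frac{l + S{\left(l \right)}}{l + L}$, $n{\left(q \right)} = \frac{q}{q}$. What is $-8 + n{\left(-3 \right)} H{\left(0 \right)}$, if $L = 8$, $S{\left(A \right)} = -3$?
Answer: $- \frac{67}{8} \approx -8.375$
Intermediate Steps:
$n{\left(q \right)} = 1$
$H{\left(l \right)} = \frac{-3 + l}{8 + l}$ ($H{\left(l \right)} = \frac{l - 3}{l + 8} = \frac{-3 + l}{8 + l}$)
$-8 + n{\left(-3 \right)} H{\left(0 \right)} = -8 + 1 \frac{-3 + 0}{8 + 0} = -8 + 1 \cdot \frac{1}{8} \left(-3\right) = -8 + 1 \left(- \frac{3}{8}\right) = -8 - \frac{3}{8} = - \frac{67}{8}$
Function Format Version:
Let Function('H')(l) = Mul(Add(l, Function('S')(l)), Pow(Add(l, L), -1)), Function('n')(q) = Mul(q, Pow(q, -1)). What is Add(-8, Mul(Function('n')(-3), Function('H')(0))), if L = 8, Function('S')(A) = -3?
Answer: Rational(-67, 8) ≈ -8.3750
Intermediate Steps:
Function('n')(q) = 1
Function('H')(l) = Mul(Pow(Add(8, l), -1), Add(-3, l)) (Function('H')(l) = Mul(Add(l, -3), Pow(Add(l, 8), -1)) = Mul(Add(-3, l), Pow(Add(8, l), -1)) = Mul(Pow(Add(8, l), -1), Add(-3, l)))
Add(-8, Mul(Function('n')(-3), Function('H')(0))) = Add(-8, Mul(1, Mul(Pow(Add(8, 0), -1), Add(-3, 0)))) = Add(-8, Mul(1, Mul(Pow(8, -1), -3))) = Add(-8, Mul(1, Mul(Rational(1, 8), -3))) = Add(-8, Mul(1, Rational(-3, 8))) = Add(-8, Rational(-3, 8)) = Rational(-67, 8)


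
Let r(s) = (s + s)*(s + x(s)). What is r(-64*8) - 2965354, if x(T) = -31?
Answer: -2409322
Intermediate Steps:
r(s) = 2*s*(-31 + s) (r(s) = (s + s)*(s - 31) = (2*s)*(-31 + s) = 2*s*(-31 + s))
r(-64*8) - 2965354 = 2*(-64*8)*(-31 - 64*8) - 2965354 = 2*(-512)*(-31 - 512) - 2965354 = 2*(-512)*(-543) - 2965354 = 556032 - 2965354 = -2409322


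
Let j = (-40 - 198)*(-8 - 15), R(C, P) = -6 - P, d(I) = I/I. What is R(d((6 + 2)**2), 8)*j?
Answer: -76636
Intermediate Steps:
d(I) = 1
j = 5474 (j = -238*(-23) = 5474)
R(d((6 + 2)**2), 8)*j = (-6 - 1*8)*5474 = (-6 - 8)*5474 = -14*5474 = -76636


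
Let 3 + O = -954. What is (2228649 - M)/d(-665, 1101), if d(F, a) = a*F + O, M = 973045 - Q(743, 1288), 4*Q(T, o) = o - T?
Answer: -5022961/2932488 ≈ -1.7129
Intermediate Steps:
Q(T, o) = -T/4 + o/4 (Q(T, o) = (o - T)/4 = -T/4 + o/4)
M = 3891635/4 (M = 973045 - (-¼*743 + (¼)*1288) = 973045 - (-743/4 + 322) = 973045 - 1*545/4 = 973045 - 545/4 = 3891635/4 ≈ 9.7291e+5)
O = -957 (O = -3 - 954 = -957)
d(F, a) = -957 + F*a (d(F, a) = a*F - 957 = F*a - 957 = -957 + F*a)
(2228649 - M)/d(-665, 1101) = (2228649 - 1*3891635/4)/(-957 - 665*1101) = (2228649 - 3891635/4)/(-957 - 732165) = (5022961/4)/(-733122) = (5022961/4)*(-1/733122) = -5022961/2932488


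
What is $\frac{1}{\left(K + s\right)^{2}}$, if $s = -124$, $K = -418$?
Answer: $\frac{1}{293764} \approx 3.4041 \cdot 10^{-6}$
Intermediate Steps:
$\frac{1}{\left(K + s\right)^{2}} = \frac{1}{\left(-418 - 124\right)^{2}} = \frac{1}{\left(-542\right)^{2}} = \frac{1}{293764}$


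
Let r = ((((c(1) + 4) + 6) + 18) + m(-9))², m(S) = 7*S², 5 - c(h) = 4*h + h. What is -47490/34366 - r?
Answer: -6083235320/17183 ≈ -3.5403e+5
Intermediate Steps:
c(h) = 5 - 5*h (c(h) = 5 - (4*h + h) = 5 - 5*h)
r = 354025 (r = (((((5 - 5*1) + 4) + 6) + 18) + 7*(-9)²)² = (((((5 - 5) + 4) + 6) + 18) + 7*81)² = ((((0 + 4) + 6) + 18) + 567)² = (((4 + 6) + 18) + 567)² = ((10 + 18) + 567)² = (28 + 567)² = 595² = 354025)
-47490/34366 - r = -47490/34366 - 1*354025 = -47490*1/34366 - 354025 = -23745/17183 - 354025 = -6083235320/17183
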